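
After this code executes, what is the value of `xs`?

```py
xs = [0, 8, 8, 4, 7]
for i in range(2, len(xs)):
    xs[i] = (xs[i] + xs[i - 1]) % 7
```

[0, 8, 2, 6, 6]

i=2: xs[2] = (8+8)%7 = 2 → [0, 8, 2, 4, 7]
i=3: xs[3] = (4+2)%7 = 6 → [0, 8, 2, 6, 7]
i=4: xs[4] = (7+6)%7 = 6 → [0, 8, 2, 6, 6]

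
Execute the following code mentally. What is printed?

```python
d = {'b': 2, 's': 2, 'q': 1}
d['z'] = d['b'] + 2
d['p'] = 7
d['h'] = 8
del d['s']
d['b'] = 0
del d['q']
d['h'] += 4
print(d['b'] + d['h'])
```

d['z'] = d['b']+2 = 4 → {'b': 2, 's': 2, 'q': 1, 'z': 4}
d['p'] = 7 → {'b': 2, 's': 2, 'q': 1, 'z': 4, 'p': 7}
d['h'] = 8 → {'b': 2, 's': 2, 'q': 1, 'z': 4, 'p': 7, 'h': 8}
del 's' → {'b': 2, 'q': 1, 'z': 4, 'p': 7, 'h': 8}
d['b'] = 0 → {'b': 0, 'q': 1, 'z': 4, 'p': 7, 'h': 8}
del 'q' → {'b': 0, 'z': 4, 'p': 7, 'h': 8}
d['h'] = 8+4 = 12 → {'b': 0, 'z': 4, 'p': 7, 'h': 12}
d['b']+d['h'] = 0+12 = 12

12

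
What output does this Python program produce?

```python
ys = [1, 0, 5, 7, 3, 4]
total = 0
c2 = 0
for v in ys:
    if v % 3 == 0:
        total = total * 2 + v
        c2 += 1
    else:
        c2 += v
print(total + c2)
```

22

v=1: not %3==0; c2=1
v=0: %3==0, total = 0*2+0 = 0; c2=2
v=5: not %3==0; c2=7
v=7: not %3==0; c2=14
v=3: %3==0, total = 0*2+3 = 3; c2=15
v=4: not %3==0; c2=19
total+c2 = 3+19 = 22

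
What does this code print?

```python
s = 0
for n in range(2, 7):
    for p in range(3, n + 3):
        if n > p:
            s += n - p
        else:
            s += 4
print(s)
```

n=2,p=3: not 2>3, s = 0+4 = 4
n=2,p=4: not 2>4, s = 4+4 = 8
n=3,p=3: not 3>3, s = 8+4 = 12
n=3,p=4: not 3>4, s = 12+4 = 16
n=3,p=5: not 3>5, s = 16+4 = 20
n=4,p=3: 4>3, s = 20+1 = 21
n=4,p=4: not 4>4, s = 21+4 = 25
n=4,p=5: not 4>5, s = 25+4 = 29
n=4,p=6: not 4>6, s = 29+4 = 33
n=5,p=3: 5>3, s = 33+2 = 35
n=5,p=4: 5>4, s = 35+1 = 36
n=5,p=5: not 5>5, s = 36+4 = 40
n=5,p=6: not 5>6, s = 40+4 = 44
n=5,p=7: not 5>7, s = 44+4 = 48
n=6,p=3: 6>3, s = 48+3 = 51
n=6,p=4: 6>4, s = 51+2 = 53
n=6,p=5: 6>5, s = 53+1 = 54
n=6,p=6: not 6>6, s = 54+4 = 58
n=6,p=7: not 6>7, s = 58+4 = 62
n=6,p=8: not 6>8, s = 62+4 = 66

66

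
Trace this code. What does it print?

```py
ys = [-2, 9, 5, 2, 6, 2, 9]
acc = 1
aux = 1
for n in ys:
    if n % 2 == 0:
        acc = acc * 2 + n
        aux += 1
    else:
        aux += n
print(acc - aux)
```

-6

n=-2: even, acc = 1*2+(-2) = 0; aux=2
n=9: not even; aux=11
n=5: not even; aux=16
n=2: even, acc = 0*2+2 = 2; aux=17
n=6: even, acc = 2*2+6 = 10; aux=18
n=2: even, acc = 10*2+2 = 22; aux=19
n=9: not even; aux=28
acc-aux = 22-28 = -6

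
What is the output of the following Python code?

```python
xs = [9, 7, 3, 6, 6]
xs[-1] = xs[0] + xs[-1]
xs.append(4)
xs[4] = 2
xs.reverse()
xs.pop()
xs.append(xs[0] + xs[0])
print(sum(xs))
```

xs[-1] = xs[0]+xs[-1] = 9+6 = 15 → [9, 7, 3, 6, 15]
append 4 → [9, 7, 3, 6, 15, 4]
xs[4] = 2 → [9, 7, 3, 6, 2, 4]
reverse → [4, 2, 6, 3, 7, 9]
pop() removes 9 → [4, 2, 6, 3, 7]
append xs[0]+xs[0] = 4+4 = 8 → [4, 2, 6, 3, 7, 8]
sum = 30

30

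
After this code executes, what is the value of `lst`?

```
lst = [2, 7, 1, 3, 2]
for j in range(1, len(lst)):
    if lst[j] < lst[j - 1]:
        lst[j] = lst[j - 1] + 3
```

[2, 7, 10, 13, 16]

j=1: 7>=2, unchanged → [2, 7, 1, 3, 2]
j=2: 1<7, lst[2] = 7+3 = 10 → [2, 7, 10, 3, 2]
j=3: 3<10, lst[3] = 10+3 = 13 → [2, 7, 10, 13, 2]
j=4: 2<13, lst[4] = 13+3 = 16 → [2, 7, 10, 13, 16]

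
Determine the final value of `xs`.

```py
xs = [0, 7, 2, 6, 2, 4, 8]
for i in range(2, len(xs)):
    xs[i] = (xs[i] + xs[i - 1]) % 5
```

i=2: xs[2] = (2+7)%5 = 4 → [0, 7, 4, 6, 2, 4, 8]
i=3: xs[3] = (6+4)%5 = 0 → [0, 7, 4, 0, 2, 4, 8]
i=4: xs[4] = (2+0)%5 = 2 → [0, 7, 4, 0, 2, 4, 8]
i=5: xs[5] = (4+2)%5 = 1 → [0, 7, 4, 0, 2, 1, 8]
i=6: xs[6] = (8+1)%5 = 4 → [0, 7, 4, 0, 2, 1, 4]

[0, 7, 4, 0, 2, 1, 4]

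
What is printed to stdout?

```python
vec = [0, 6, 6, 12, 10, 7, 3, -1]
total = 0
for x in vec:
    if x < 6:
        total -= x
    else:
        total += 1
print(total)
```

x=0: <6, total = 0-0 = 0
x=6: not <6, total = 0+1 = 1
x=6: not <6, total = 1+1 = 2
x=12: not <6, total = 2+1 = 3
x=10: not <6, total = 3+1 = 4
x=7: not <6, total = 4+1 = 5
x=3: <6, total = 5-3 = 2
x=-1: <6, total = 2-(-1) = 3

3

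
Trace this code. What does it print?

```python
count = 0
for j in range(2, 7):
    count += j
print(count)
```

20

j=2: count = 0+2 = 2
j=3: count = 2+3 = 5
j=4: count = 5+4 = 9
j=5: count = 9+5 = 14
j=6: count = 14+6 = 20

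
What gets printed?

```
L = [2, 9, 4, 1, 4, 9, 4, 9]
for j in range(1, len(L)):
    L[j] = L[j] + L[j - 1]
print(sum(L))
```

168

j=1: L[1] = 9+2 = 11 → [2, 11, 4, 1, 4, 9, 4, 9]
j=2: L[2] = 4+11 = 15 → [2, 11, 15, 1, 4, 9, 4, 9]
j=3: L[3] = 1+15 = 16 → [2, 11, 15, 16, 4, 9, 4, 9]
j=4: L[4] = 4+16 = 20 → [2, 11, 15, 16, 20, 9, 4, 9]
j=5: L[5] = 9+20 = 29 → [2, 11, 15, 16, 20, 29, 4, 9]
j=6: L[6] = 4+29 = 33 → [2, 11, 15, 16, 20, 29, 33, 9]
j=7: L[7] = 9+33 = 42 → [2, 11, 15, 16, 20, 29, 33, 42]
sum = 168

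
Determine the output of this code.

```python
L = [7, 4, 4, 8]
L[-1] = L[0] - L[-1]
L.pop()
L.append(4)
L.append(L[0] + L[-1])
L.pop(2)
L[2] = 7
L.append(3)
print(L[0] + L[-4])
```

L[-1] = L[0]-L[-1] = 7-8 = -1 → [7, 4, 4, -1]
pop() removes -1 → [7, 4, 4]
append 4 → [7, 4, 4, 4]
append L[0]+L[-1] = 7+4 = 11 → [7, 4, 4, 4, 11]
pop(2) removes 4 → [7, 4, 4, 11]
L[2] = 7 → [7, 4, 7, 11]
append 3 → [7, 4, 7, 11, 3]
L[0]+L[-4] = 7+4 = 11

11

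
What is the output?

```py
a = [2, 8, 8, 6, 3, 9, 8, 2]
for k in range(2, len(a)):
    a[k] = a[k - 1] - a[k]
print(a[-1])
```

-28

k=2: a[2] = 8-8 = 0 → [2, 8, 0, 6, 3, 9, 8, 2]
k=3: a[3] = 0-6 = -6 → [2, 8, 0, -6, 3, 9, 8, 2]
k=4: a[4] = (-6)-3 = -9 → [2, 8, 0, -6, -9, 9, 8, 2]
k=5: a[5] = (-9)-9 = -18 → [2, 8, 0, -6, -9, -18, 8, 2]
k=6: a[6] = (-18)-8 = -26 → [2, 8, 0, -6, -9, -18, -26, 2]
k=7: a[7] = (-26)-2 = -28 → [2, 8, 0, -6, -9, -18, -26, -28]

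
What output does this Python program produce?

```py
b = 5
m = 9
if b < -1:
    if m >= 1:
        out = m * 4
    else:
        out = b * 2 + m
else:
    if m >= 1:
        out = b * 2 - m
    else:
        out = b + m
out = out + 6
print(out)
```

7

b=5, m=9
b < -1 is False; m >= 1 is True
→ out = b * 2 - m = 1
out = 1+6 = 7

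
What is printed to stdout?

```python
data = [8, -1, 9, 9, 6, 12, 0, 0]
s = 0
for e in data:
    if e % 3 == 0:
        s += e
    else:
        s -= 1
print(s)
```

e=8: not %3==0, s = 0-1 = -1
e=-1: not %3==0, s = (-1)-1 = -2
e=9: %3==0, s = (-2)+9 = 7
e=9: %3==0, s = 7+9 = 16
e=6: %3==0, s = 16+6 = 22
e=12: %3==0, s = 22+12 = 34
e=0: %3==0, s = 34+0 = 34
e=0: %3==0, s = 34+0 = 34

34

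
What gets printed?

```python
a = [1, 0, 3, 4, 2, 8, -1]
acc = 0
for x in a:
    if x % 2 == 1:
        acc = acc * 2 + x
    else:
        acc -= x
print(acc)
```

x=1: odd, acc = 0*2+1 = 1
x=0: not odd, acc = 1-0 = 1
x=3: odd, acc = 1*2+3 = 5
x=4: not odd, acc = 5-4 = 1
x=2: not odd, acc = 1-2 = -1
x=8: not odd, acc = (-1)-8 = -9
x=-1: odd, acc = (-9)*2+(-1) = -19

-19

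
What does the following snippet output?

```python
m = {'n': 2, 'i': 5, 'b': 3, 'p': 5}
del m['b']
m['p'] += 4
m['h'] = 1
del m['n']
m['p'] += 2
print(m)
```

del 'b' → {'n': 2, 'i': 5, 'p': 5}
m['p'] = 5+4 = 9 → {'n': 2, 'i': 5, 'p': 9}
m['h'] = 1 → {'n': 2, 'i': 5, 'p': 9, 'h': 1}
del 'n' → {'i': 5, 'p': 9, 'h': 1}
m['p'] = 9+2 = 11 → {'i': 5, 'p': 11, 'h': 1}

{'i': 5, 'p': 11, 'h': 1}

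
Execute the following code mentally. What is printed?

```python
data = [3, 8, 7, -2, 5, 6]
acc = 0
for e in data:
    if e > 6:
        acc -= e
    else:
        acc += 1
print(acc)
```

e=3: not >6, acc = 0+1 = 1
e=8: >6, acc = 1-8 = -7
e=7: >6, acc = (-7)-7 = -14
e=-2: not >6, acc = (-14)+1 = -13
e=5: not >6, acc = (-13)+1 = -12
e=6: not >6, acc = (-12)+1 = -11

-11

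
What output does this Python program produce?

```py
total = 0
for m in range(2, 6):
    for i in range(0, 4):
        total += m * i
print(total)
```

84

m=2,i=0: total = 0+0 = 0
m=2,i=1: total = 0+2 = 2
m=2,i=2: total = 2+4 = 6
m=2,i=3: total = 6+6 = 12
m=3,i=0: total = 12+0 = 12
m=3,i=1: total = 12+3 = 15
m=3,i=2: total = 15+6 = 21
m=3,i=3: total = 21+9 = 30
m=4,i=0: total = 30+0 = 30
m=4,i=1: total = 30+4 = 34
m=4,i=2: total = 34+8 = 42
m=4,i=3: total = 42+12 = 54
m=5,i=0: total = 54+0 = 54
m=5,i=1: total = 54+5 = 59
m=5,i=2: total = 59+10 = 69
m=5,i=3: total = 69+15 = 84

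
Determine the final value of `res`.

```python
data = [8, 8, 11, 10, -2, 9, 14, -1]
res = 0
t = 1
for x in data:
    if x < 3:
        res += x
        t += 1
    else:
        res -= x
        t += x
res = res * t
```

x=8: not <3, res = 0-8 = -8; t=9
x=8: not <3, res = (-8)-8 = -16; t=17
x=11: not <3, res = (-16)-11 = -27; t=28
x=10: not <3, res = (-27)-10 = -37; t=38
x=-2: <3, res = (-37)+(-2) = -39; t=39
x=9: not <3, res = (-39)-9 = -48; t=48
x=14: not <3, res = (-48)-14 = -62; t=62
x=-1: <3, res = (-62)+(-1) = -63; t=63
res*t = (-63)*63 = -3969

-3969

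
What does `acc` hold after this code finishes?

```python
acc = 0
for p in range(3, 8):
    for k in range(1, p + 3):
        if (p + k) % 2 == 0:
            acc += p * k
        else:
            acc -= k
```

387

p=3,k=1: even sum, acc = 0+3 = 3
p=3,k=2: odd sum, acc = 3-2 = 1
p=3,k=3: even sum, acc = 1+9 = 10
p=3,k=4: odd sum, acc = 10-4 = 6
p=3,k=5: even sum, acc = 6+15 = 21
p=4,k=1: odd sum, acc = 21-1 = 20
p=4,k=2: even sum, acc = 20+8 = 28
p=4,k=3: odd sum, acc = 28-3 = 25
p=4,k=4: even sum, acc = 25+16 = 41
p=4,k=5: odd sum, acc = 41-5 = 36
p=4,k=6: even sum, acc = 36+24 = 60
p=5,k=1: even sum, acc = 60+5 = 65
p=5,k=2: odd sum, acc = 65-2 = 63
p=5,k=3: even sum, acc = 63+15 = 78
p=5,k=4: odd sum, acc = 78-4 = 74
p=5,k=5: even sum, acc = 74+25 = 99
p=5,k=6: odd sum, acc = 99-6 = 93
p=5,k=7: even sum, acc = 93+35 = 128
p=6,k=1: odd sum, acc = 128-1 = 127
p=6,k=2: even sum, acc = 127+12 = 139
p=6,k=3: odd sum, acc = 139-3 = 136
p=6,k=4: even sum, acc = 136+24 = 160
p=6,k=5: odd sum, acc = 160-5 = 155
p=6,k=6: even sum, acc = 155+36 = 191
p=6,k=7: odd sum, acc = 191-7 = 184
p=6,k=8: even sum, acc = 184+48 = 232
p=7,k=1: even sum, acc = 232+7 = 239
p=7,k=2: odd sum, acc = 239-2 = 237
p=7,k=3: even sum, acc = 237+21 = 258
p=7,k=4: odd sum, acc = 258-4 = 254
p=7,k=5: even sum, acc = 254+35 = 289
p=7,k=6: odd sum, acc = 289-6 = 283
p=7,k=7: even sum, acc = 283+49 = 332
p=7,k=8: odd sum, acc = 332-8 = 324
p=7,k=9: even sum, acc = 324+63 = 387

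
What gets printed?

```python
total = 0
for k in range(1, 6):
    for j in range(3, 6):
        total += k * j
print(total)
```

180

k=1,j=3: total = 0+3 = 3
k=1,j=4: total = 3+4 = 7
k=1,j=5: total = 7+5 = 12
k=2,j=3: total = 12+6 = 18
k=2,j=4: total = 18+8 = 26
k=2,j=5: total = 26+10 = 36
k=3,j=3: total = 36+9 = 45
k=3,j=4: total = 45+12 = 57
k=3,j=5: total = 57+15 = 72
k=4,j=3: total = 72+12 = 84
k=4,j=4: total = 84+16 = 100
k=4,j=5: total = 100+20 = 120
k=5,j=3: total = 120+15 = 135
k=5,j=4: total = 135+20 = 155
k=5,j=5: total = 155+25 = 180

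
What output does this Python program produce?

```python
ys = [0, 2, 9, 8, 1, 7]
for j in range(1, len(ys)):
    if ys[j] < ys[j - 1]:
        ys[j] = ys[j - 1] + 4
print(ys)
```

[0, 2, 9, 13, 17, 21]

j=1: 2>=0, unchanged → [0, 2, 9, 8, 1, 7]
j=2: 9>=2, unchanged → [0, 2, 9, 8, 1, 7]
j=3: 8<9, ys[3] = 9+4 = 13 → [0, 2, 9, 13, 1, 7]
j=4: 1<13, ys[4] = 13+4 = 17 → [0, 2, 9, 13, 17, 7]
j=5: 7<17, ys[5] = 17+4 = 21 → [0, 2, 9, 13, 17, 21]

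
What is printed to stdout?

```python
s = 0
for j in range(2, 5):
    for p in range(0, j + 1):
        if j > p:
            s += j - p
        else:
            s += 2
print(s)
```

25

j=2,p=0: 2>0, s = 0+2 = 2
j=2,p=1: 2>1, s = 2+1 = 3
j=2,p=2: not 2>2, s = 3+2 = 5
j=3,p=0: 3>0, s = 5+3 = 8
j=3,p=1: 3>1, s = 8+2 = 10
j=3,p=2: 3>2, s = 10+1 = 11
j=3,p=3: not 3>3, s = 11+2 = 13
j=4,p=0: 4>0, s = 13+4 = 17
j=4,p=1: 4>1, s = 17+3 = 20
j=4,p=2: 4>2, s = 20+2 = 22
j=4,p=3: 4>3, s = 22+1 = 23
j=4,p=4: not 4>4, s = 23+2 = 25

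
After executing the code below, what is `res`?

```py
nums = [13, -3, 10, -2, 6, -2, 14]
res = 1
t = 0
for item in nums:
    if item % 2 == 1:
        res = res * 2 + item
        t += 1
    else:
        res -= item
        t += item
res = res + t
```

item=13: odd, res = 1*2+13 = 15; t=1
item=-3: odd, res = 15*2+(-3) = 27; t=2
item=10: not odd, res = 27-10 = 17; t=12
item=-2: not odd, res = 17-(-2) = 19; t=10
item=6: not odd, res = 19-6 = 13; t=16
item=-2: not odd, res = 13-(-2) = 15; t=14
item=14: not odd, res = 15-14 = 1; t=28
res+t = 1+28 = 29

29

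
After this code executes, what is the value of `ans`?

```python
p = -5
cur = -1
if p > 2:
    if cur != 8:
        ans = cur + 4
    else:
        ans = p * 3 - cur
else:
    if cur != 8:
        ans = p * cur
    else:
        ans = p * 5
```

5

p=-5, cur=-1
p > 2 is False; cur != 8 is True
→ ans = p * cur = 5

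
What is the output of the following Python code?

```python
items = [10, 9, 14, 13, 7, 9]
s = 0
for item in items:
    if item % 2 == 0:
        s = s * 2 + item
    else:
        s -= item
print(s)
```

item=10: even, s = 0*2+10 = 10
item=9: not even, s = 10-9 = 1
item=14: even, s = 1*2+14 = 16
item=13: not even, s = 16-13 = 3
item=7: not even, s = 3-7 = -4
item=9: not even, s = (-4)-9 = -13

-13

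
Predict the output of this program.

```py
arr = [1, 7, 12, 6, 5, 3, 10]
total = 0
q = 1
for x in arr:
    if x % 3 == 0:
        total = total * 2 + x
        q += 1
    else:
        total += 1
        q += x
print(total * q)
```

2214

x=1: not %3==0, total = 0+1 = 1; q=2
x=7: not %3==0, total = 1+1 = 2; q=9
x=12: %3==0, total = 2*2+12 = 16; q=10
x=6: %3==0, total = 16*2+6 = 38; q=11
x=5: not %3==0, total = 38+1 = 39; q=16
x=3: %3==0, total = 39*2+3 = 81; q=17
x=10: not %3==0, total = 81+1 = 82; q=27
total*q = 82*27 = 2214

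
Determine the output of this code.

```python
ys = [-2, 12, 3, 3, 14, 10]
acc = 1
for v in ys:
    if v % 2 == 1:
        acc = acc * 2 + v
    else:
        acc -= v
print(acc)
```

-51

v=-2: not odd, acc = 1-(-2) = 3
v=12: not odd, acc = 3-12 = -9
v=3: odd, acc = (-9)*2+3 = -15
v=3: odd, acc = (-15)*2+3 = -27
v=14: not odd, acc = (-27)-14 = -41
v=10: not odd, acc = (-41)-10 = -51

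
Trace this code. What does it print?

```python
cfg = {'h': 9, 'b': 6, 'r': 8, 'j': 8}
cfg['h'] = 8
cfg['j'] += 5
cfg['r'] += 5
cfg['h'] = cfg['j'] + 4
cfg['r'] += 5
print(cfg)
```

{'h': 17, 'b': 6, 'r': 18, 'j': 13}

cfg['h'] = 8 → {'h': 8, 'b': 6, 'r': 8, 'j': 8}
cfg['j'] = 8+5 = 13 → {'h': 8, 'b': 6, 'r': 8, 'j': 13}
cfg['r'] = 8+5 = 13 → {'h': 8, 'b': 6, 'r': 13, 'j': 13}
cfg['h'] = cfg['j']+4 = 17 → {'h': 17, 'b': 6, 'r': 13, 'j': 13}
cfg['r'] = 13+5 = 18 → {'h': 17, 'b': 6, 'r': 18, 'j': 13}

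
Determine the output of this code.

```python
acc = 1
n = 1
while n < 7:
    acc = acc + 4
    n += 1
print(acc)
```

25

n=1: acc = 1+4 = 5
n=2: acc = 5+4 = 9
n=3: acc = 9+4 = 13
n=4: acc = 13+4 = 17
n=5: acc = 17+4 = 21
n=6: acc = 21+4 = 25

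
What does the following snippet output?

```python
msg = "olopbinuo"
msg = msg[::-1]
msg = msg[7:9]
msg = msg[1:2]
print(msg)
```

reverse → 'ounibpolo'
slice [7:9] → 'lo'
slice [1:2] → 'o'

o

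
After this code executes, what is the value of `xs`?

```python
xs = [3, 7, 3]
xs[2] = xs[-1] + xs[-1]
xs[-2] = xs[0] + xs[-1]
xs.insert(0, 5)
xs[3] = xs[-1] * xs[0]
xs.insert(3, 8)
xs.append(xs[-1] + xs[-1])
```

[5, 3, 9, 8, 30, 60]

xs[2] = xs[-1]+xs[-1] = 3+3 = 6 → [3, 7, 6]
xs[-2] = xs[0]+xs[-1] = 3+6 = 9 → [3, 9, 6]
insert 5 at 0 → [5, 3, 9, 6]
xs[3] = xs[-1]*xs[0] = 6*5 = 30 → [5, 3, 9, 30]
insert 8 at 3 → [5, 3, 9, 8, 30]
append xs[-1]+xs[-1] = 30+30 = 60 → [5, 3, 9, 8, 30, 60]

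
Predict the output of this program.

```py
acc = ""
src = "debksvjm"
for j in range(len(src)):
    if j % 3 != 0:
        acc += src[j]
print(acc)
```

ebsvm

j=0: skip
j=1: add 'e' → 'e'
j=2: add 'b' → 'eb'
j=3: skip
j=4: add 's' → 'ebs'
j=5: add 'v' → 'ebsv'
j=6: skip
j=7: add 'm' → 'ebsvm'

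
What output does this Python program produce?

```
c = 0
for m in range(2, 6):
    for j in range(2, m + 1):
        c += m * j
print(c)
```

125

m=2,j=2: c = 0+4 = 4
m=3,j=2: c = 4+6 = 10
m=3,j=3: c = 10+9 = 19
m=4,j=2: c = 19+8 = 27
m=4,j=3: c = 27+12 = 39
m=4,j=4: c = 39+16 = 55
m=5,j=2: c = 55+10 = 65
m=5,j=3: c = 65+15 = 80
m=5,j=4: c = 80+20 = 100
m=5,j=5: c = 100+25 = 125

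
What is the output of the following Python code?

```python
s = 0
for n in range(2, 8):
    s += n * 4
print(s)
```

108

n=2: s = 0+2*4 = 8
n=3: s = 8+3*4 = 20
n=4: s = 20+4*4 = 36
n=5: s = 36+5*4 = 56
n=6: s = 56+6*4 = 80
n=7: s = 80+7*4 = 108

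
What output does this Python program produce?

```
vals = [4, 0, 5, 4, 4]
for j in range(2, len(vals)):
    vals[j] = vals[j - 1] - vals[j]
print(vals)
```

j=2: vals[2] = 0-5 = -5 → [4, 0, -5, 4, 4]
j=3: vals[3] = (-5)-4 = -9 → [4, 0, -5, -9, 4]
j=4: vals[4] = (-9)-4 = -13 → [4, 0, -5, -9, -13]

[4, 0, -5, -9, -13]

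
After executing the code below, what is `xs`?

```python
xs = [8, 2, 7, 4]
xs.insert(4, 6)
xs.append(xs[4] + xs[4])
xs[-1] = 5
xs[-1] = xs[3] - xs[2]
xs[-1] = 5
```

[8, 2, 7, 4, 6, 5]

insert 6 at 4 → [8, 2, 7, 4, 6]
append xs[4]+xs[4] = 6+6 = 12 → [8, 2, 7, 4, 6, 12]
xs[-1] = 5 → [8, 2, 7, 4, 6, 5]
xs[-1] = xs[3]-xs[2] = 4-7 = -3 → [8, 2, 7, 4, 6, -3]
xs[-1] = 5 → [8, 2, 7, 4, 6, 5]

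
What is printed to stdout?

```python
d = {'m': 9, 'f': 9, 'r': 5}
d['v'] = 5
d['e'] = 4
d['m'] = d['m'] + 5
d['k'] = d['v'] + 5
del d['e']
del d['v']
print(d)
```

d['v'] = 5 → {'m': 9, 'f': 9, 'r': 5, 'v': 5}
d['e'] = 4 → {'m': 9, 'f': 9, 'r': 5, 'v': 5, 'e': 4}
d['m'] = d['m']+5 = 14 → {'m': 14, 'f': 9, 'r': 5, 'v': 5, 'e': 4}
d['k'] = d['v']+5 = 10 → {'m': 14, 'f': 9, 'r': 5, 'v': 5, 'e': 4, 'k': 10}
del 'e' → {'m': 14, 'f': 9, 'r': 5, 'v': 5, 'k': 10}
del 'v' → {'m': 14, 'f': 9, 'r': 5, 'k': 10}

{'m': 14, 'f': 9, 'r': 5, 'k': 10}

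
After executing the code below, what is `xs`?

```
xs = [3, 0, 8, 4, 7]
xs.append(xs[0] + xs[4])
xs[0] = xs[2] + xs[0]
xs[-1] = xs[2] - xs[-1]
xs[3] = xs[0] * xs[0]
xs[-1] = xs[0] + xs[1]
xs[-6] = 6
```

append xs[0]+xs[4] = 3+7 = 10 → [3, 0, 8, 4, 7, 10]
xs[0] = xs[2]+xs[0] = 8+3 = 11 → [11, 0, 8, 4, 7, 10]
xs[-1] = xs[2]-xs[-1] = 8-10 = -2 → [11, 0, 8, 4, 7, -2]
xs[3] = xs[0]*xs[0] = 11*11 = 121 → [11, 0, 8, 121, 7, -2]
xs[-1] = xs[0]+xs[1] = 11+0 = 11 → [11, 0, 8, 121, 7, 11]
xs[-6] = 6 → [6, 0, 8, 121, 7, 11]

[6, 0, 8, 121, 7, 11]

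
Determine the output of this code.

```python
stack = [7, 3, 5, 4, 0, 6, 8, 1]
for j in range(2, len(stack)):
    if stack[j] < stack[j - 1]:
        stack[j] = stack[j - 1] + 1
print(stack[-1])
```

9

j=2: 5>=3, unchanged → [7, 3, 5, 4, 0, 6, 8, 1]
j=3: 4<5, stack[3] = 5+1 = 6 → [7, 3, 5, 6, 0, 6, 8, 1]
j=4: 0<6, stack[4] = 6+1 = 7 → [7, 3, 5, 6, 7, 6, 8, 1]
j=5: 6<7, stack[5] = 7+1 = 8 → [7, 3, 5, 6, 7, 8, 8, 1]
j=6: 8>=8, unchanged → [7, 3, 5, 6, 7, 8, 8, 1]
j=7: 1<8, stack[7] = 8+1 = 9 → [7, 3, 5, 6, 7, 8, 8, 9]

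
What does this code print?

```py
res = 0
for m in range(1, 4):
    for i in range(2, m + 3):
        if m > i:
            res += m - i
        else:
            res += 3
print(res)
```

25

m=1,i=2: not 1>2, res = 0+3 = 3
m=1,i=3: not 1>3, res = 3+3 = 6
m=2,i=2: not 2>2, res = 6+3 = 9
m=2,i=3: not 2>3, res = 9+3 = 12
m=2,i=4: not 2>4, res = 12+3 = 15
m=3,i=2: 3>2, res = 15+1 = 16
m=3,i=3: not 3>3, res = 16+3 = 19
m=3,i=4: not 3>4, res = 19+3 = 22
m=3,i=5: not 3>5, res = 22+3 = 25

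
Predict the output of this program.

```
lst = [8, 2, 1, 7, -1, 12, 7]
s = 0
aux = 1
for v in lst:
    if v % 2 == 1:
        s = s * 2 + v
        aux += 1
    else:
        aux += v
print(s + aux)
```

68

v=8: not odd; aux=9
v=2: not odd; aux=11
v=1: odd, s = 0*2+1 = 1; aux=12
v=7: odd, s = 1*2+7 = 9; aux=13
v=-1: odd, s = 9*2+(-1) = 17; aux=14
v=12: not odd; aux=26
v=7: odd, s = 17*2+7 = 41; aux=27
s+aux = 41+27 = 68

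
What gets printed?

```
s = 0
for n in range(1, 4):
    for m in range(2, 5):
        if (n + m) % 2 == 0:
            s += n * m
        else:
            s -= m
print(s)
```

9

n=1,m=2: odd sum, s = 0-2 = -2
n=1,m=3: even sum, s = (-2)+3 = 1
n=1,m=4: odd sum, s = 1-4 = -3
n=2,m=2: even sum, s = (-3)+4 = 1
n=2,m=3: odd sum, s = 1-3 = -2
n=2,m=4: even sum, s = (-2)+8 = 6
n=3,m=2: odd sum, s = 6-2 = 4
n=3,m=3: even sum, s = 4+9 = 13
n=3,m=4: odd sum, s = 13-4 = 9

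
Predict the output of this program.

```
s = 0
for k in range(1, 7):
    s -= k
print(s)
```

-21

k=1: s = 0-1 = -1
k=2: s = (-1)-2 = -3
k=3: s = (-3)-3 = -6
k=4: s = (-6)-4 = -10
k=5: s = (-10)-5 = -15
k=6: s = (-15)-6 = -21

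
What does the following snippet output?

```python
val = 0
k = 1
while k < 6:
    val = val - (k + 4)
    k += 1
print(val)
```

-35

k=1: val = 0-5 = -5
k=2: val = (-5)-6 = -11
k=3: val = (-11)-7 = -18
k=4: val = (-18)-8 = -26
k=5: val = (-26)-9 = -35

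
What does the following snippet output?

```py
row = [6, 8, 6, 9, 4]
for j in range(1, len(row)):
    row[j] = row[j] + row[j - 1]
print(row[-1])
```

j=1: row[1] = 8+6 = 14 → [6, 14, 6, 9, 4]
j=2: row[2] = 6+14 = 20 → [6, 14, 20, 9, 4]
j=3: row[3] = 9+20 = 29 → [6, 14, 20, 29, 4]
j=4: row[4] = 4+29 = 33 → [6, 14, 20, 29, 33]

33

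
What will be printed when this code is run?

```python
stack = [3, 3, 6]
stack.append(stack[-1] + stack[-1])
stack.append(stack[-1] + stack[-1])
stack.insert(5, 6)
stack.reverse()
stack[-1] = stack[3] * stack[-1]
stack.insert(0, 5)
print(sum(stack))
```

append stack[-1]+stack[-1] = 6+6 = 12 → [3, 3, 6, 12]
append stack[-1]+stack[-1] = 12+12 = 24 → [3, 3, 6, 12, 24]
insert 6 at 5 → [3, 3, 6, 12, 24, 6]
reverse → [6, 24, 12, 6, 3, 3]
stack[-1] = stack[3]*stack[-1] = 6*3 = 18 → [6, 24, 12, 6, 3, 18]
insert 5 at 0 → [5, 6, 24, 12, 6, 3, 18]
sum = 74

74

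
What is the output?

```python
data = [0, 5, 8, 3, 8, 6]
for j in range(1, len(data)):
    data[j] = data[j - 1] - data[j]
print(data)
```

[0, -5, -13, -16, -24, -30]

j=1: data[1] = 0-5 = -5 → [0, -5, 8, 3, 8, 6]
j=2: data[2] = (-5)-8 = -13 → [0, -5, -13, 3, 8, 6]
j=3: data[3] = (-13)-3 = -16 → [0, -5, -13, -16, 8, 6]
j=4: data[4] = (-16)-8 = -24 → [0, -5, -13, -16, -24, 6]
j=5: data[5] = (-24)-6 = -30 → [0, -5, -13, -16, -24, -30]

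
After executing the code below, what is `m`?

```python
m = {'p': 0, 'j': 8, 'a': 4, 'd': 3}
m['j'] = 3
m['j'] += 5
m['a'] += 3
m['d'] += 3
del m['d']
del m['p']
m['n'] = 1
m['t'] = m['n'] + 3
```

{'j': 8, 'a': 7, 'n': 1, 't': 4}

m['j'] = 3 → {'p': 0, 'j': 3, 'a': 4, 'd': 3}
m['j'] = 3+5 = 8 → {'p': 0, 'j': 8, 'a': 4, 'd': 3}
m['a'] = 4+3 = 7 → {'p': 0, 'j': 8, 'a': 7, 'd': 3}
m['d'] = 3+3 = 6 → {'p': 0, 'j': 8, 'a': 7, 'd': 6}
del 'd' → {'p': 0, 'j': 8, 'a': 7}
del 'p' → {'j': 8, 'a': 7}
m['n'] = 1 → {'j': 8, 'a': 7, 'n': 1}
m['t'] = m['n']+3 = 4 → {'j': 8, 'a': 7, 'n': 1, 't': 4}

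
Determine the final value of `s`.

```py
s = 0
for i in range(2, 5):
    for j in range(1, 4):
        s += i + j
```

45

i=2,j=1: s = 0+3 = 3
i=2,j=2: s = 3+4 = 7
i=2,j=3: s = 7+5 = 12
i=3,j=1: s = 12+4 = 16
i=3,j=2: s = 16+5 = 21
i=3,j=3: s = 21+6 = 27
i=4,j=1: s = 27+5 = 32
i=4,j=2: s = 32+6 = 38
i=4,j=3: s = 38+7 = 45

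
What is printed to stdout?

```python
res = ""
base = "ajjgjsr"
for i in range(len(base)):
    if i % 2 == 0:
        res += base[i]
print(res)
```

ajjr

i=0: add 'a' → 'a'
i=1: skip
i=2: add 'j' → 'aj'
i=3: skip
i=4: add 'j' → 'ajj'
i=5: skip
i=6: add 'r' → 'ajjr'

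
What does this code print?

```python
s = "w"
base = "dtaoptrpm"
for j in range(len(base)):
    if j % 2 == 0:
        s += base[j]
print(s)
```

j=0: add 'd' → 'wd'
j=1: skip
j=2: add 'a' → 'wda'
j=3: skip
j=4: add 'p' → 'wdap'
j=5: skip
j=6: add 'r' → 'wdapr'
j=7: skip
j=8: add 'm' → 'wdaprm'

wdaprm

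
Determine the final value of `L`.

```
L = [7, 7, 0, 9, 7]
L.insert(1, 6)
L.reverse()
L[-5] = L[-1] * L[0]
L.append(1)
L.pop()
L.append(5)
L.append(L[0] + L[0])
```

[7, 49, 0, 7, 6, 7, 5, 14]

insert 6 at 1 → [7, 6, 7, 0, 9, 7]
reverse → [7, 9, 0, 7, 6, 7]
L[-5] = L[-1]*L[0] = 7*7 = 49 → [7, 49, 0, 7, 6, 7]
append 1 → [7, 49, 0, 7, 6, 7, 1]
pop() removes 1 → [7, 49, 0, 7, 6, 7]
append 5 → [7, 49, 0, 7, 6, 7, 5]
append L[0]+L[0] = 7+7 = 14 → [7, 49, 0, 7, 6, 7, 5, 14]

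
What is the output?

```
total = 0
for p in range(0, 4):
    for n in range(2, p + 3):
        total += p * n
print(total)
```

p=0,n=2: total = 0+0 = 0
p=1,n=2: total = 0+2 = 2
p=1,n=3: total = 2+3 = 5
p=2,n=2: total = 5+4 = 9
p=2,n=3: total = 9+6 = 15
p=2,n=4: total = 15+8 = 23
p=3,n=2: total = 23+6 = 29
p=3,n=3: total = 29+9 = 38
p=3,n=4: total = 38+12 = 50
p=3,n=5: total = 50+15 = 65

65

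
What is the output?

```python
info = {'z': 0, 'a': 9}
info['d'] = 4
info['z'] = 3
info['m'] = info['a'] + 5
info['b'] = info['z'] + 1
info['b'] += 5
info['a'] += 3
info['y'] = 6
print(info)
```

info['d'] = 4 → {'z': 0, 'a': 9, 'd': 4}
info['z'] = 3 → {'z': 3, 'a': 9, 'd': 4}
info['m'] = info['a']+5 = 14 → {'z': 3, 'a': 9, 'd': 4, 'm': 14}
info['b'] = info['z']+1 = 4 → {'z': 3, 'a': 9, 'd': 4, 'm': 14, 'b': 4}
info['b'] = 4+5 = 9 → {'z': 3, 'a': 9, 'd': 4, 'm': 14, 'b': 9}
info['a'] = 9+3 = 12 → {'z': 3, 'a': 12, 'd': 4, 'm': 14, 'b': 9}
info['y'] = 6 → {'z': 3, 'a': 12, 'd': 4, 'm': 14, 'b': 9, 'y': 6}

{'z': 3, 'a': 12, 'd': 4, 'm': 14, 'b': 9, 'y': 6}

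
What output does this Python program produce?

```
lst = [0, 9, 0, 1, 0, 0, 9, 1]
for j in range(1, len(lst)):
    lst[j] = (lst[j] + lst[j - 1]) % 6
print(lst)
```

j=1: lst[1] = (9+0)%6 = 3 → [0, 3, 0, 1, 0, 0, 9, 1]
j=2: lst[2] = (0+3)%6 = 3 → [0, 3, 3, 1, 0, 0, 9, 1]
j=3: lst[3] = (1+3)%6 = 4 → [0, 3, 3, 4, 0, 0, 9, 1]
j=4: lst[4] = (0+4)%6 = 4 → [0, 3, 3, 4, 4, 0, 9, 1]
j=5: lst[5] = (0+4)%6 = 4 → [0, 3, 3, 4, 4, 4, 9, 1]
j=6: lst[6] = (9+4)%6 = 1 → [0, 3, 3, 4, 4, 4, 1, 1]
j=7: lst[7] = (1+1)%6 = 2 → [0, 3, 3, 4, 4, 4, 1, 2]

[0, 3, 3, 4, 4, 4, 1, 2]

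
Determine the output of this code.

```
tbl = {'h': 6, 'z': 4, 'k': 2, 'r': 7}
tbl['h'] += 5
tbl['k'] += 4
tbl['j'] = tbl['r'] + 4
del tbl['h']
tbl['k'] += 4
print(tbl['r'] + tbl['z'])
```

11

tbl['h'] = 6+5 = 11 → {'h': 11, 'z': 4, 'k': 2, 'r': 7}
tbl['k'] = 2+4 = 6 → {'h': 11, 'z': 4, 'k': 6, 'r': 7}
tbl['j'] = tbl['r']+4 = 11 → {'h': 11, 'z': 4, 'k': 6, 'r': 7, 'j': 11}
del 'h' → {'z': 4, 'k': 6, 'r': 7, 'j': 11}
tbl['k'] = 6+4 = 10 → {'z': 4, 'k': 10, 'r': 7, 'j': 11}
tbl['r']+tbl['z'] = 7+4 = 11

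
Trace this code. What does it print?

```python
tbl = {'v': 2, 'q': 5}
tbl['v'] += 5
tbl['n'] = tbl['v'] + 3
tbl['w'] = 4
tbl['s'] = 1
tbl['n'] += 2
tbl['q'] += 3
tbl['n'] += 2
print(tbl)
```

tbl['v'] = 2+5 = 7 → {'v': 7, 'q': 5}
tbl['n'] = tbl['v']+3 = 10 → {'v': 7, 'q': 5, 'n': 10}
tbl['w'] = 4 → {'v': 7, 'q': 5, 'n': 10, 'w': 4}
tbl['s'] = 1 → {'v': 7, 'q': 5, 'n': 10, 'w': 4, 's': 1}
tbl['n'] = 10+2 = 12 → {'v': 7, 'q': 5, 'n': 12, 'w': 4, 's': 1}
tbl['q'] = 5+3 = 8 → {'v': 7, 'q': 8, 'n': 12, 'w': 4, 's': 1}
tbl['n'] = 12+2 = 14 → {'v': 7, 'q': 8, 'n': 14, 'w': 4, 's': 1}

{'v': 7, 'q': 8, 'n': 14, 'w': 4, 's': 1}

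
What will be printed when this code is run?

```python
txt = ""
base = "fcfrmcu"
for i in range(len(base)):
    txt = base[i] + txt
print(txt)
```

ucmrfcf

i=0: prepend 'f' → 'f'
i=1: prepend 'c' → 'cf'
i=2: prepend 'f' → 'fcf'
i=3: prepend 'r' → 'rfcf'
i=4: prepend 'm' → 'mrfcf'
i=5: prepend 'c' → 'cmrfcf'
i=6: prepend 'u' → 'ucmrfcf'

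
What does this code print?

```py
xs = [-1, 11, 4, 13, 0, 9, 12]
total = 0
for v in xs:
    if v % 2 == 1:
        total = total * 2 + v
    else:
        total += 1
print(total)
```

78

v=-1: odd, total = 0*2+(-1) = -1
v=11: odd, total = (-1)*2+11 = 9
v=4: not odd, total = 9+1 = 10
v=13: odd, total = 10*2+13 = 33
v=0: not odd, total = 33+1 = 34
v=9: odd, total = 34*2+9 = 77
v=12: not odd, total = 77+1 = 78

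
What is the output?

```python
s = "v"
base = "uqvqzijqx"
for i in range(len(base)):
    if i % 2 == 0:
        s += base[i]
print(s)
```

i=0: add 'u' → 'vu'
i=1: skip
i=2: add 'v' → 'vuv'
i=3: skip
i=4: add 'z' → 'vuvz'
i=5: skip
i=6: add 'j' → 'vuvzj'
i=7: skip
i=8: add 'x' → 'vuvzjx'

vuvzjx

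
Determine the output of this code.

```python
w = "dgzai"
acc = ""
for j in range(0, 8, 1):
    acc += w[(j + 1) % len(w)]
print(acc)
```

j=0: add w[1]='g' → 'g'
j=1: add w[2]='z' → 'gz'
j=2: add w[3]='a' → 'gza'
j=3: add w[4]='i' → 'gzai'
j=4: add w[0]='d' → 'gzaid'
j=5: add w[1]='g' → 'gzaidg'
j=6: add w[2]='z' → 'gzaidgz'
j=7: add w[3]='a' → 'gzaidgza'

gzaidgza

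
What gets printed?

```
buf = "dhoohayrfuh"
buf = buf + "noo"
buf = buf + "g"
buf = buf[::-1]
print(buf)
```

goonhufryahoohd

+ 'noo' → 'dhoohayrfuhnoo'
+ 'g' → 'dhoohayrfuhnoog'
reverse → 'goonhufryahoohd'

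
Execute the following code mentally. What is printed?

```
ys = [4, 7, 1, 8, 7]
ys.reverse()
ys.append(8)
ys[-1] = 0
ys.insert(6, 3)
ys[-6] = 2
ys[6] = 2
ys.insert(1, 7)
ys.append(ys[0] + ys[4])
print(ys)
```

[7, 7, 2, 1, 7, 4, 0, 2, 14]

reverse → [7, 8, 1, 7, 4]
append 8 → [7, 8, 1, 7, 4, 8]
ys[-1] = 0 → [7, 8, 1, 7, 4, 0]
insert 3 at 6 → [7, 8, 1, 7, 4, 0, 3]
ys[-6] = 2 → [7, 2, 1, 7, 4, 0, 3]
ys[6] = 2 → [7, 2, 1, 7, 4, 0, 2]
insert 7 at 1 → [7, 7, 2, 1, 7, 4, 0, 2]
append ys[0]+ys[4] = 7+7 = 14 → [7, 7, 2, 1, 7, 4, 0, 2, 14]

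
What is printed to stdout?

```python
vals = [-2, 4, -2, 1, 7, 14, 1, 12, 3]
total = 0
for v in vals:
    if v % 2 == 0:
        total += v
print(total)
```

26

v=-2: even, total = 0+(-2) = -2
v=4: even, total = (-2)+4 = 2
v=-2: even, total = 2+(-2) = 0
v=1: not even
v=7: not even
v=14: even, total = 0+14 = 14
v=1: not even
v=12: even, total = 14+12 = 26
v=3: not even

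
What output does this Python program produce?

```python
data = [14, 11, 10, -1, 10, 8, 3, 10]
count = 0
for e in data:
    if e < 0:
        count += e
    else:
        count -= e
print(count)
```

e=14: not <0, count = 0-14 = -14
e=11: not <0, count = (-14)-11 = -25
e=10: not <0, count = (-25)-10 = -35
e=-1: <0, count = (-35)+(-1) = -36
e=10: not <0, count = (-36)-10 = -46
e=8: not <0, count = (-46)-8 = -54
e=3: not <0, count = (-54)-3 = -57
e=10: not <0, count = (-57)-10 = -67

-67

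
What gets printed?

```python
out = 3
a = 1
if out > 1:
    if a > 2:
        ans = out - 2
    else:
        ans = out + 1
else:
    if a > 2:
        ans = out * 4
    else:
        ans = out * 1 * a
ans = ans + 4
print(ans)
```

out=3, a=1
out > 1 is True; a > 2 is False
→ ans = out + 1 = 4
ans = 4+4 = 8

8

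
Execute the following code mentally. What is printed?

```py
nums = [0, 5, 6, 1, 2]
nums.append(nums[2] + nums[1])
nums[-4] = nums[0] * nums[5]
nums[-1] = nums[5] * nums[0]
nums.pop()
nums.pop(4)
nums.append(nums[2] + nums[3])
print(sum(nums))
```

append nums[2]+nums[1] = 6+5 = 11 → [0, 5, 6, 1, 2, 11]
nums[-4] = nums[0]*nums[5] = 0*11 = 0 → [0, 5, 0, 1, 2, 11]
nums[-1] = nums[5]*nums[0] = 11*0 = 0 → [0, 5, 0, 1, 2, 0]
pop() removes 0 → [0, 5, 0, 1, 2]
pop(4) removes 2 → [0, 5, 0, 1]
append nums[2]+nums[3] = 0+1 = 1 → [0, 5, 0, 1, 1]
sum = 7

7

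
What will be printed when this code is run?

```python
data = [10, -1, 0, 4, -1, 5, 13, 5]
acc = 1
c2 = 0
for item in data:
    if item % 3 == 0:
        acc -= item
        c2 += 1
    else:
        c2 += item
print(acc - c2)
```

item=10: not %3==0; c2=10
item=-1: not %3==0; c2=9
item=0: %3==0, acc = 1-0 = 1; c2=10
item=4: not %3==0; c2=14
item=-1: not %3==0; c2=13
item=5: not %3==0; c2=18
item=13: not %3==0; c2=31
item=5: not %3==0; c2=36
acc-c2 = 1-36 = -35

-35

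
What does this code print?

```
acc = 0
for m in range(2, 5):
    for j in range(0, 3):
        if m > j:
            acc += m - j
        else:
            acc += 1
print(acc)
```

m=2,j=0: 2>0, acc = 0+2 = 2
m=2,j=1: 2>1, acc = 2+1 = 3
m=2,j=2: not 2>2, acc = 3+1 = 4
m=3,j=0: 3>0, acc = 4+3 = 7
m=3,j=1: 3>1, acc = 7+2 = 9
m=3,j=2: 3>2, acc = 9+1 = 10
m=4,j=0: 4>0, acc = 10+4 = 14
m=4,j=1: 4>1, acc = 14+3 = 17
m=4,j=2: 4>2, acc = 17+2 = 19

19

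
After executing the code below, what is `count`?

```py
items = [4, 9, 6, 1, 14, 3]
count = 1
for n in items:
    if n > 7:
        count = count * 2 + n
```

36

n=4: not >7
n=9: >7, count = 1*2+9 = 11
n=6: not >7
n=1: not >7
n=14: >7, count = 11*2+14 = 36
n=3: not >7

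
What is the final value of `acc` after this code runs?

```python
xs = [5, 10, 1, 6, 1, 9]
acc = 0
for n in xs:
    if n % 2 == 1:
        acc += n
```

n=5: odd, acc = 0+5 = 5
n=10: not odd
n=1: odd, acc = 5+1 = 6
n=6: not odd
n=1: odd, acc = 6+1 = 7
n=9: odd, acc = 7+9 = 16

16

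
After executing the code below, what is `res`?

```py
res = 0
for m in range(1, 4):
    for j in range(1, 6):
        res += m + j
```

m=1,j=1: res = 0+2 = 2
m=1,j=2: res = 2+3 = 5
m=1,j=3: res = 5+4 = 9
m=1,j=4: res = 9+5 = 14
m=1,j=5: res = 14+6 = 20
m=2,j=1: res = 20+3 = 23
m=2,j=2: res = 23+4 = 27
m=2,j=3: res = 27+5 = 32
m=2,j=4: res = 32+6 = 38
m=2,j=5: res = 38+7 = 45
m=3,j=1: res = 45+4 = 49
m=3,j=2: res = 49+5 = 54
m=3,j=3: res = 54+6 = 60
m=3,j=4: res = 60+7 = 67
m=3,j=5: res = 67+8 = 75

75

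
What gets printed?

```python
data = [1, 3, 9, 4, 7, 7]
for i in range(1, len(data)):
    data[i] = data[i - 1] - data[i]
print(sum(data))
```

i=1: data[1] = 1-3 = -2 → [1, -2, 9, 4, 7, 7]
i=2: data[2] = (-2)-9 = -11 → [1, -2, -11, 4, 7, 7]
i=3: data[3] = (-11)-4 = -15 → [1, -2, -11, -15, 7, 7]
i=4: data[4] = (-15)-7 = -22 → [1, -2, -11, -15, -22, 7]
i=5: data[5] = (-22)-7 = -29 → [1, -2, -11, -15, -22, -29]
sum = -78

-78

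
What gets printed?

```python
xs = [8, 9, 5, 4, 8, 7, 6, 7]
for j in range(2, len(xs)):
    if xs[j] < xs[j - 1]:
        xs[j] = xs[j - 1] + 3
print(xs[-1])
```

27

j=2: 5<9, xs[2] = 9+3 = 12 → [8, 9, 12, 4, 8, 7, 6, 7]
j=3: 4<12, xs[3] = 12+3 = 15 → [8, 9, 12, 15, 8, 7, 6, 7]
j=4: 8<15, xs[4] = 15+3 = 18 → [8, 9, 12, 15, 18, 7, 6, 7]
j=5: 7<18, xs[5] = 18+3 = 21 → [8, 9, 12, 15, 18, 21, 6, 7]
j=6: 6<21, xs[6] = 21+3 = 24 → [8, 9, 12, 15, 18, 21, 24, 7]
j=7: 7<24, xs[7] = 24+3 = 27 → [8, 9, 12, 15, 18, 21, 24, 27]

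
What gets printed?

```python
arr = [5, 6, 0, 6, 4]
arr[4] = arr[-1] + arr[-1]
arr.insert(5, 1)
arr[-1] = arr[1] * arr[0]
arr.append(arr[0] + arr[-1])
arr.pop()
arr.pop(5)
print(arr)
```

[5, 6, 0, 6, 8]

arr[4] = arr[-1]+arr[-1] = 4+4 = 8 → [5, 6, 0, 6, 8]
insert 1 at 5 → [5, 6, 0, 6, 8, 1]
arr[-1] = arr[1]*arr[0] = 6*5 = 30 → [5, 6, 0, 6, 8, 30]
append arr[0]+arr[-1] = 5+30 = 35 → [5, 6, 0, 6, 8, 30, 35]
pop() removes 35 → [5, 6, 0, 6, 8, 30]
pop(5) removes 30 → [5, 6, 0, 6, 8]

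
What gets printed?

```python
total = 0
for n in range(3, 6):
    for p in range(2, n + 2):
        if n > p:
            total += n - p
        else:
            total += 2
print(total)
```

n=3,p=2: 3>2, total = 0+1 = 1
n=3,p=3: not 3>3, total = 1+2 = 3
n=3,p=4: not 3>4, total = 3+2 = 5
n=4,p=2: 4>2, total = 5+2 = 7
n=4,p=3: 4>3, total = 7+1 = 8
n=4,p=4: not 4>4, total = 8+2 = 10
n=4,p=5: not 4>5, total = 10+2 = 12
n=5,p=2: 5>2, total = 12+3 = 15
n=5,p=3: 5>3, total = 15+2 = 17
n=5,p=4: 5>4, total = 17+1 = 18
n=5,p=5: not 5>5, total = 18+2 = 20
n=5,p=6: not 5>6, total = 20+2 = 22

22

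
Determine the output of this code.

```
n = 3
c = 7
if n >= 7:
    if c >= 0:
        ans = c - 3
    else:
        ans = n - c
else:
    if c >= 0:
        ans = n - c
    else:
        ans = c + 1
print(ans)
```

n=3, c=7
n >= 7 is False; c >= 0 is True
→ ans = n - c = -4

-4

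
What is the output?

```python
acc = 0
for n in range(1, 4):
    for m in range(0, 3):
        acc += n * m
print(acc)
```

18

n=1,m=0: acc = 0+0 = 0
n=1,m=1: acc = 0+1 = 1
n=1,m=2: acc = 1+2 = 3
n=2,m=0: acc = 3+0 = 3
n=2,m=1: acc = 3+2 = 5
n=2,m=2: acc = 5+4 = 9
n=3,m=0: acc = 9+0 = 9
n=3,m=1: acc = 9+3 = 12
n=3,m=2: acc = 12+6 = 18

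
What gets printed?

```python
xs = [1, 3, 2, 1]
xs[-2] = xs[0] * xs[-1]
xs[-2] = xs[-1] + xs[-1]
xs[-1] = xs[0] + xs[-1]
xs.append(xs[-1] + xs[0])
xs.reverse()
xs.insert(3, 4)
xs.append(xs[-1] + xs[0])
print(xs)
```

xs[-2] = xs[0]*xs[-1] = 1*1 = 1 → [1, 3, 1, 1]
xs[-2] = xs[-1]+xs[-1] = 1+1 = 2 → [1, 3, 2, 1]
xs[-1] = xs[0]+xs[-1] = 1+1 = 2 → [1, 3, 2, 2]
append xs[-1]+xs[0] = 2+1 = 3 → [1, 3, 2, 2, 3]
reverse → [3, 2, 2, 3, 1]
insert 4 at 3 → [3, 2, 2, 4, 3, 1]
append xs[-1]+xs[0] = 1+3 = 4 → [3, 2, 2, 4, 3, 1, 4]

[3, 2, 2, 4, 3, 1, 4]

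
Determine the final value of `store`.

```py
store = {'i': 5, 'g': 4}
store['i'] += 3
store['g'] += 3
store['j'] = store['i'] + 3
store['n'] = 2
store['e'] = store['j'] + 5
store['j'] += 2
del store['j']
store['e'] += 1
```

store['i'] = 5+3 = 8 → {'i': 8, 'g': 4}
store['g'] = 4+3 = 7 → {'i': 8, 'g': 7}
store['j'] = store['i']+3 = 11 → {'i': 8, 'g': 7, 'j': 11}
store['n'] = 2 → {'i': 8, 'g': 7, 'j': 11, 'n': 2}
store['e'] = store['j']+5 = 16 → {'i': 8, 'g': 7, 'j': 11, 'n': 2, 'e': 16}
store['j'] = 11+2 = 13 → {'i': 8, 'g': 7, 'j': 13, 'n': 2, 'e': 16}
del 'j' → {'i': 8, 'g': 7, 'n': 2, 'e': 16}
store['e'] = 16+1 = 17 → {'i': 8, 'g': 7, 'n': 2, 'e': 17}

{'i': 8, 'g': 7, 'n': 2, 'e': 17}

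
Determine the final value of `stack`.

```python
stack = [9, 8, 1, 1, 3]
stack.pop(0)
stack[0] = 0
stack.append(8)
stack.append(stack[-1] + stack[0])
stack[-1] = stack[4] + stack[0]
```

pop(0) removes 9 → [8, 1, 1, 3]
stack[0] = 0 → [0, 1, 1, 3]
append 8 → [0, 1, 1, 3, 8]
append stack[-1]+stack[0] = 8+0 = 8 → [0, 1, 1, 3, 8, 8]
stack[-1] = stack[4]+stack[0] = 8+0 = 8 → [0, 1, 1, 3, 8, 8]

[0, 1, 1, 3, 8, 8]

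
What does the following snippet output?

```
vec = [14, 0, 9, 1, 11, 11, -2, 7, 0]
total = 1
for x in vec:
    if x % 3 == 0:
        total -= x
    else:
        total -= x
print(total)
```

x=14: not %3==0, total = 1-14 = -13
x=0: %3==0, total = (-13)-0 = -13
x=9: %3==0, total = (-13)-9 = -22
x=1: not %3==0, total = (-22)-1 = -23
x=11: not %3==0, total = (-23)-11 = -34
x=11: not %3==0, total = (-34)-11 = -45
x=-2: not %3==0, total = (-45)-(-2) = -43
x=7: not %3==0, total = (-43)-7 = -50
x=0: %3==0, total = (-50)-0 = -50

-50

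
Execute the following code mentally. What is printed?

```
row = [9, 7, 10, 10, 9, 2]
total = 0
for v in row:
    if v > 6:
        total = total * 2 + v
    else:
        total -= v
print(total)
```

267

v=9: >6, total = 0*2+9 = 9
v=7: >6, total = 9*2+7 = 25
v=10: >6, total = 25*2+10 = 60
v=10: >6, total = 60*2+10 = 130
v=9: >6, total = 130*2+9 = 269
v=2: not >6, total = 269-2 = 267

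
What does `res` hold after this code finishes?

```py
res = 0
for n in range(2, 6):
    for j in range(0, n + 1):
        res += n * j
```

n=2,j=0: res = 0+0 = 0
n=2,j=1: res = 0+2 = 2
n=2,j=2: res = 2+4 = 6
n=3,j=0: res = 6+0 = 6
n=3,j=1: res = 6+3 = 9
n=3,j=2: res = 9+6 = 15
n=3,j=3: res = 15+9 = 24
n=4,j=0: res = 24+0 = 24
n=4,j=1: res = 24+4 = 28
n=4,j=2: res = 28+8 = 36
n=4,j=3: res = 36+12 = 48
n=4,j=4: res = 48+16 = 64
n=5,j=0: res = 64+0 = 64
n=5,j=1: res = 64+5 = 69
n=5,j=2: res = 69+10 = 79
n=5,j=3: res = 79+15 = 94
n=5,j=4: res = 94+20 = 114
n=5,j=5: res = 114+25 = 139

139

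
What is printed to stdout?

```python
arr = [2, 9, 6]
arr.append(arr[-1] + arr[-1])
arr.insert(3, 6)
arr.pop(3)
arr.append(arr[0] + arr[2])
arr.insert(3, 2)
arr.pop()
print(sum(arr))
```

31

append arr[-1]+arr[-1] = 6+6 = 12 → [2, 9, 6, 12]
insert 6 at 3 → [2, 9, 6, 6, 12]
pop(3) removes 6 → [2, 9, 6, 12]
append arr[0]+arr[2] = 2+6 = 8 → [2, 9, 6, 12, 8]
insert 2 at 3 → [2, 9, 6, 2, 12, 8]
pop() removes 8 → [2, 9, 6, 2, 12]
sum = 31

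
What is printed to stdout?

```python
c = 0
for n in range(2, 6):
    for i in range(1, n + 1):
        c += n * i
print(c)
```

139

n=2,i=1: c = 0+2 = 2
n=2,i=2: c = 2+4 = 6
n=3,i=1: c = 6+3 = 9
n=3,i=2: c = 9+6 = 15
n=3,i=3: c = 15+9 = 24
n=4,i=1: c = 24+4 = 28
n=4,i=2: c = 28+8 = 36
n=4,i=3: c = 36+12 = 48
n=4,i=4: c = 48+16 = 64
n=5,i=1: c = 64+5 = 69
n=5,i=2: c = 69+10 = 79
n=5,i=3: c = 79+15 = 94
n=5,i=4: c = 94+20 = 114
n=5,i=5: c = 114+25 = 139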